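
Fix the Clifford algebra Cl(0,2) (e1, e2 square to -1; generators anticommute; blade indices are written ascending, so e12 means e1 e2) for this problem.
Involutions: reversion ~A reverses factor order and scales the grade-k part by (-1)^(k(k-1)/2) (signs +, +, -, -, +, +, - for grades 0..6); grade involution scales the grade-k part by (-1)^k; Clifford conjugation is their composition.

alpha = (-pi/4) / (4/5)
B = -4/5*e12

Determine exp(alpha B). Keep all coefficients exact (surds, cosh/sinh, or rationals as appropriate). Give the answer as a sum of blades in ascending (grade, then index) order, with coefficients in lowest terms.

B^2 = (-4/5)^2*(e12)^2 = 16/25*(-1) = -16/25 (a basis 2-blade squares to minus the product of its generators' squares).
B^2 = -16/25 — the negative square puts this in the circular regime; l = 4/5, alpha*l = -pi/4, so exp(alpha B) = cos(-pi/4) + (sin(-pi/4)/(4/5))*B = sqrt(2)/2 + (-5*sqrt(2)/8)*B.
Answer: sqrt(2)/2 + sqrt(2)/2*e12


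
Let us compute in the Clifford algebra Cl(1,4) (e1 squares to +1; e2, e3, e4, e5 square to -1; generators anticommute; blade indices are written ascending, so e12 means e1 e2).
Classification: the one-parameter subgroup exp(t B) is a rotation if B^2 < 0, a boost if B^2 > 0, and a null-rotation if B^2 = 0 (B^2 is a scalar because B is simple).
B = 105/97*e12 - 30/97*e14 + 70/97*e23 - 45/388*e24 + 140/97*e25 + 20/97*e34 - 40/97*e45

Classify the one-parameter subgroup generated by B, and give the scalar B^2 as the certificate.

B^2 term by term: the squares give (105/97)^2*(e12)^2 + (-30/97)^2*(e14)^2 + (70/97)^2*(e23)^2 + (-45/388)^2*(e24)^2 + (140/97)^2*(e25)^2 + (20/97)^2*(e34)^2 + (-40/97)^2*(e45)^2 = 11025/9409*(+1) + 900/9409*(+1) + 4900/9409*(-1) + 2025/150544*(-1) + 19600/9409*(-1) + 400/9409*(-1) + 1600/9409*(-1) = -25/16 (each basis 2-blade squares to minus the product of its generators' squares); cross terms between blades sharing an index anticommute and cancel; the commuting (index-disjoint) pairs give grade-4 terms 2*c*c'*(blade product), which cancel blade by blade — e1234: 4200/9409 - 4200/9409 = 0; e1245: -8400/9409 + 8400/9409 = 0; e2345: -5600/9409 + 5600/9409 = 0 — confirming B is simple. So B^2 = -25/16.
Answer: rotation, certificate B^2 = -25/16. Certificate logic: -25/16 is a conjugation-invariant scalar, so its sign fixes rotation versus boost versus null-rotation outright.


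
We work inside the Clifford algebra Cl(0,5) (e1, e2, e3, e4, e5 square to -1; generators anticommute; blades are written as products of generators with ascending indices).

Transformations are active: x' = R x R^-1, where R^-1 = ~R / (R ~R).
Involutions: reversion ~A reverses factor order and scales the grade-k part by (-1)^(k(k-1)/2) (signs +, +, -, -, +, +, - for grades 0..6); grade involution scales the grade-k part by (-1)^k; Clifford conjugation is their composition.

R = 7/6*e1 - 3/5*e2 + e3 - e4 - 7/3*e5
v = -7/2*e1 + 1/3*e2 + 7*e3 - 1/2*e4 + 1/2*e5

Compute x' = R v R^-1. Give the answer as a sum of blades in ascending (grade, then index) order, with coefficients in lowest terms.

~R = 7/6*e1 - 3/5*e2 + e3 - e4 - 7/3*e5, and R ~R = -8249/900, so R^-1 = ~R / (-8249/900).
R v = -41/20 - 77/45*e1 e2 + 35/3*e1 e3 - 49/12*e1 e4 - 91/12*e1 e5 - 68/15*e2 e3 + 19/30*e2 e4 + 43/90*e2 e5 + 13/2*e3 e4 + 101/6*e3 e5 - 5/3*e4 e5
Answer: 66353/16498*e1 - 14891/24747*e2 - 54053/8249*e3 + 869/16498*e4 - 25469/16498*e5


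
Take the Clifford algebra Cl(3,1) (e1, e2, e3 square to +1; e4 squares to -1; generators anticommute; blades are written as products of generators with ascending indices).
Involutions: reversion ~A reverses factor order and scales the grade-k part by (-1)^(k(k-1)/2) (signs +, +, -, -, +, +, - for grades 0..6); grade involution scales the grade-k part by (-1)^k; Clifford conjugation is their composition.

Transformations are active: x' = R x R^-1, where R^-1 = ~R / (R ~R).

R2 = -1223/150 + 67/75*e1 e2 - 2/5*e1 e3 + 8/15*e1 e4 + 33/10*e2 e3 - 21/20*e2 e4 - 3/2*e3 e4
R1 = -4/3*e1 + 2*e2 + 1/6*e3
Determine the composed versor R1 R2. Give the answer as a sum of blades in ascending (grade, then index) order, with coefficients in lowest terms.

Distribute over the terms of R1 (each basis-blade product reordered to ascending indices, repeated generators contracted through their squares):
(-4/3*e1) R2 = 2446/225*e1 - 268/225*e2 + 8/15*e3 - 32/45*e4 - 22/5*e1 e2 e3 + 7/5*e1 e2 e4 + 2*e1 e3 e4
(2*e2) R2 = -134/75*e1 - 1223/75*e2 + 33/5*e3 - 21/10*e4 + 4/5*e1 e2 e3 - 16/15*e1 e2 e4 - 3*e2 e3 e4
(1/6*e3) R2 = 1/15*e1 - 11/20*e2 - 1223/900*e3 - 1/4*e4 + 67/450*e1 e2 e3 - 4/45*e1 e3 e4 + 7/40*e2 e3 e4
Summing the partial products and collecting blades:
Answer: 2059/225*e1 - 16243/900*e2 + 5197/900*e3 - 551/180*e4 - 1553/450*e1 e2 e3 + 1/3*e1 e2 e4 + 86/45*e1 e3 e4 - 113/40*e2 e3 e4


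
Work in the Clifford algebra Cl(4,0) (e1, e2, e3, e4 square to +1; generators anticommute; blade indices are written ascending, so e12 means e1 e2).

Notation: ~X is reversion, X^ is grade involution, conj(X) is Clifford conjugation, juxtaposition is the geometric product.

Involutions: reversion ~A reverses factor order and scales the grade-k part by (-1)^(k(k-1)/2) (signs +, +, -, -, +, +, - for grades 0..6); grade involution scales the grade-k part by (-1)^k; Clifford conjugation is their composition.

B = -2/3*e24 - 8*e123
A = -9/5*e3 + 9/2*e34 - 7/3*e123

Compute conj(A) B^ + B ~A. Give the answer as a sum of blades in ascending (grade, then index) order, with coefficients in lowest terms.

first term: 56/3 + 72/5*e12 + 3*e23 + 36*e124 - 14/9*e134 + 6/5*e234
second term: 56/3 + 72/5*e12 - 3*e23 + 36*e124 - 14/9*e134 - 6/5*e234
Answer: 112/3 + 144/5*e12 + 72*e124 - 28/9*e134


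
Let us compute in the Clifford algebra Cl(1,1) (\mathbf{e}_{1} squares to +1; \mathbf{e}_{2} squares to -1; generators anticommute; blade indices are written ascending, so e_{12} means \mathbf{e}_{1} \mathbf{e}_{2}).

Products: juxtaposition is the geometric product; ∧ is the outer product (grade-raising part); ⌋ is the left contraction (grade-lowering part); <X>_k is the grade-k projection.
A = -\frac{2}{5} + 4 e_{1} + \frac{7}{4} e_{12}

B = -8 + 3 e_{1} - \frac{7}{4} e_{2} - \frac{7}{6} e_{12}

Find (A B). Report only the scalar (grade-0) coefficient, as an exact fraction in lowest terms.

step 1: \frac{1579}{120} - \frac{2411}{80} e_{1} - \frac{553}{60} e_{2} - \frac{308}{15} e_{12}
Answer: \frac{1579}{120}


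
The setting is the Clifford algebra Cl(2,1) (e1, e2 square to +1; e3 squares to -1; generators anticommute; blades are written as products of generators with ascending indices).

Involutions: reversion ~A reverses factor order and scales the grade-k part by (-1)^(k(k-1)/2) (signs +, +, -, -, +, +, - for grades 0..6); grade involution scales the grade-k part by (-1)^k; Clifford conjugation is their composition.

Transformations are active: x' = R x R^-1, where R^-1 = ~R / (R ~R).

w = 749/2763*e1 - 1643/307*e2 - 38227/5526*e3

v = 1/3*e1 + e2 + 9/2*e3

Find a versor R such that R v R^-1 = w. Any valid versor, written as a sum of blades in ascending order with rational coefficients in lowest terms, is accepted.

Take R = v + w = 1670/2763*e1 - 1336/307*e2 - 6680/2763*e3. Because q(v) = q(w) = -689/36, conjugation by R sends v exactly to w.
Answer: 1670/2763*e1 - 1336/307*e2 - 6680/2763*e3


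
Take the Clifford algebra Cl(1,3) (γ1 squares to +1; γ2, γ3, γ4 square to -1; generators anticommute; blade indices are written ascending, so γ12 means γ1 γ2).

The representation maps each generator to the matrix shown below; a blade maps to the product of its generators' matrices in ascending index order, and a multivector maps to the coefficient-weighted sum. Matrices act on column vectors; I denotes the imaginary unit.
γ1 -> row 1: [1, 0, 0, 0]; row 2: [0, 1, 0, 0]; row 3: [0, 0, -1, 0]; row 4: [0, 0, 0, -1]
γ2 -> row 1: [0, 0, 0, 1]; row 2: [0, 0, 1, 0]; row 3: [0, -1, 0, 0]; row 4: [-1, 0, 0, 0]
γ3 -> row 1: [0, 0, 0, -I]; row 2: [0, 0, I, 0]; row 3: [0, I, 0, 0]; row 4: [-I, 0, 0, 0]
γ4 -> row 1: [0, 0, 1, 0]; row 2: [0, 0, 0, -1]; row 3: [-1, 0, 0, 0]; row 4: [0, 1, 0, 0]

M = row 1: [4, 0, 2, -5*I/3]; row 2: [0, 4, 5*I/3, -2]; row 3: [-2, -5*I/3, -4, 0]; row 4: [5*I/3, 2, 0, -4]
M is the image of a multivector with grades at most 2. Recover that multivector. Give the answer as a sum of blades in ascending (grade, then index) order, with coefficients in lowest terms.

Method: the blade images are trace-orthogonal — tr(rho(e_A) rho(e_B)^-1) = 4 if A = B and 0 otherwise — and rho(e_A)^-1 = (e_A)^2 * rho(e_A) with (e_A)^2 = +1 or -1, so the coefficient of e_A in the preimage is (e_A)^2 * tr(M rho(e_A))/4.
Nonzero projections over blades of grade <= 2: γ1: (γ1)^2 = +1, tr(M rho(γ1)) = 16, coefficient 4; γ4: (γ4)^2 = -1, tr(M rho(γ4)) = -8, coefficient 2; γ13: (γ13)^2 = +1, tr(M rho(γ13)) = 20/3, coefficient 5/3. Every other blade of grade <= 2 projects to 0.
Answer: 4*γ1 + 2*γ4 + 5/3*γ13


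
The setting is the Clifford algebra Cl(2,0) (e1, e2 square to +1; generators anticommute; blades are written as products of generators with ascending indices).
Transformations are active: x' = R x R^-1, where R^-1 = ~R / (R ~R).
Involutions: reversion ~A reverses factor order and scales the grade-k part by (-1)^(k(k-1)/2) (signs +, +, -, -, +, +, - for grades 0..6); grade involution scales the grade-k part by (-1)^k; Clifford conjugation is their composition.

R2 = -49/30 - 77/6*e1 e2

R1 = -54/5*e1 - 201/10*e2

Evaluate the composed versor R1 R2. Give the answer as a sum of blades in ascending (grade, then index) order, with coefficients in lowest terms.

Distribute over the terms of R1 (each basis-blade product reordered to ascending indices, repeated generators contracted through their squares):
(-54/5*e1) R2 = 441/25*e1 + 693/5*e2
(-201/10*e2) R2 = -5159/20*e1 + 3283/100*e2
Summing the partial products and collecting blades:
Answer: -24031/100*e1 + 17143/100*e2


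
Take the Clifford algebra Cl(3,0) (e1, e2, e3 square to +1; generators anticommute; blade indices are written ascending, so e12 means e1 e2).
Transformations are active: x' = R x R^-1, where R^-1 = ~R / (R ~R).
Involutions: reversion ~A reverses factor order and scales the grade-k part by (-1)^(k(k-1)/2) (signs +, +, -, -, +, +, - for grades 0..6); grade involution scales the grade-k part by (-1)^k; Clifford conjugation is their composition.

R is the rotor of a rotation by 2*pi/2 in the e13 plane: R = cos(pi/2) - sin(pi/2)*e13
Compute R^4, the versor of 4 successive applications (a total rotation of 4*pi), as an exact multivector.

Because a rotor carries half the rotation angle, composing 4 copies of this e13-plane rotor multiplies the phase: 4*(pi/2) = 2*pi, hence R^4 = cos(2*pi) - sin(2*pi)*e13.
cos(2*pi) = 1 and sin(2*pi) = 0, so R^4 = 1. The total rotation 4*pi is 2 full turns, so every vector returns to itself, yet the rotor is +1, back on the identity sheet (an even number of 2*pi turns).
Answer: 1


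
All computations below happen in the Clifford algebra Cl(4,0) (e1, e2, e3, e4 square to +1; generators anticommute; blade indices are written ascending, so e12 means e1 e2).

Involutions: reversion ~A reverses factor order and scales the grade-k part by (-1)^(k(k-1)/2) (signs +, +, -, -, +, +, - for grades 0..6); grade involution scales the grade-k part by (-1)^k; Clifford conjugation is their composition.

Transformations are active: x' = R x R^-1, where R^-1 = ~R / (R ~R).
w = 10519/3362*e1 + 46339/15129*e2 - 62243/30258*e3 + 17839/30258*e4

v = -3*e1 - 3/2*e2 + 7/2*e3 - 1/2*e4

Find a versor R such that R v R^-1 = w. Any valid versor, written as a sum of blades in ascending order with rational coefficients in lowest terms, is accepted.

The midline construction: v and w both square to 95/4, so reflecting in their sum 433/3362*e1 + 47291/30258*e2 + 21830/15129*e3 + 1355/15129*e4 exchanges them.
Answer: 433/3362*e1 + 47291/30258*e2 + 21830/15129*e3 + 1355/15129*e4


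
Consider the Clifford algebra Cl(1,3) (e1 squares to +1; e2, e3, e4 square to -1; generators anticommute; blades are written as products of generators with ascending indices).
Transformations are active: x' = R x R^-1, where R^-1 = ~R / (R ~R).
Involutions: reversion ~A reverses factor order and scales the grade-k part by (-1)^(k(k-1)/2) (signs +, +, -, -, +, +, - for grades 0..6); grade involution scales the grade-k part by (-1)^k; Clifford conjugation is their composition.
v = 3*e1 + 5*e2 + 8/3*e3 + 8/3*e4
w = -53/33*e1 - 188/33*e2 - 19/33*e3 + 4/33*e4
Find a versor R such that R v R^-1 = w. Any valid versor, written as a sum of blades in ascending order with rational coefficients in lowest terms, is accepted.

Take R = v + w = 46/33*e1 - 23/33*e2 + 23/11*e3 + 92/33*e4. Because q(v) = q(w) = -272/9, conjugation by R sends v exactly to w.
Answer: 46/33*e1 - 23/33*e2 + 23/11*e3 + 92/33*e4


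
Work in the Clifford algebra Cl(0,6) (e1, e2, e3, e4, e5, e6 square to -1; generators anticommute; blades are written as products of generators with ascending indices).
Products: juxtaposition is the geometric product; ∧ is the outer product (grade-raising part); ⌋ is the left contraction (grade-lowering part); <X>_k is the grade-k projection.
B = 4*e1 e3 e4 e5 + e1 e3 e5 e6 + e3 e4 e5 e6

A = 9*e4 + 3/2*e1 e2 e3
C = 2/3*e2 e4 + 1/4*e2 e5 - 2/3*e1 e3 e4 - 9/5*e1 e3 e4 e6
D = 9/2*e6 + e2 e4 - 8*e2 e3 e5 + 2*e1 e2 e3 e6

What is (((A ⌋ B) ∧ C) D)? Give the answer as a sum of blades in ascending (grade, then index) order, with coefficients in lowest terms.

step 1: -36*e1 e3 e5 + 9*e3 e5 e6
step 2: 24*e1 e2 e3 e4 e5 - 6*e2 e3 e4 e5 e6
step 3: -192*e1 e4 - 48*e4 e6 + 24*e1 e3 e5 + 12*e1 e4 e5 - 6*e3 e5 e6 + 48*e4 e5 e6 + 27*e2 e3 e4 e5 + 108*e1 e2 e3 e4 e5 e6
Answer: -192*e1 e4 - 48*e4 e6 + 24*e1 e3 e5 + 12*e1 e4 e5 - 6*e3 e5 e6 + 48*e4 e5 e6 + 27*e2 e3 e4 e5 + 108*e1 e2 e3 e4 e5 e6


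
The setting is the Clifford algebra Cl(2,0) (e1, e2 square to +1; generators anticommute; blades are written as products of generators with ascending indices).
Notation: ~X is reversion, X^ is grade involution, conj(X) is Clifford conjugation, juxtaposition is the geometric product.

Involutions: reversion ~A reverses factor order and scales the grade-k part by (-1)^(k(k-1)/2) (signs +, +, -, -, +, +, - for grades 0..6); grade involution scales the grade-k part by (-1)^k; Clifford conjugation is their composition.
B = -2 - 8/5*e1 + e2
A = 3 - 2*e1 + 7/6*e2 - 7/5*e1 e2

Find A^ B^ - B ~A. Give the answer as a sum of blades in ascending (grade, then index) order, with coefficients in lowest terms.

first term: -49/30 + 11/5*e1 + 118/75*e2 + 8/3*e1 e2
second term: -49/30 - 11/5*e1 - 118/75*e2 - 8/3*e1 e2
Answer: 22/5*e1 + 236/75*e2 + 16/3*e1 e2


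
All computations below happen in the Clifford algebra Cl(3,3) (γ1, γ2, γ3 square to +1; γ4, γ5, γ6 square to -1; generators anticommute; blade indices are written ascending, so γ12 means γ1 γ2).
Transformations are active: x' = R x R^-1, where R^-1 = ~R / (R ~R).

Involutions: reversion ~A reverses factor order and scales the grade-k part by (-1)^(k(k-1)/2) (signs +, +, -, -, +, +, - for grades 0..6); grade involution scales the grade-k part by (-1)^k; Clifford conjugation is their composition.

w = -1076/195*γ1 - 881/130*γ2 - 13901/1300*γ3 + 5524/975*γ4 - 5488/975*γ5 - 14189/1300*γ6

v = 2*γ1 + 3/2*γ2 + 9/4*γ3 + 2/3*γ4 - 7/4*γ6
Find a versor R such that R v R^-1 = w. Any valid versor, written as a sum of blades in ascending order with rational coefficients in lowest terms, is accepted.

Construction: equal norms (both 281/36) license R = v + w = -686/195*γ1 - 343/65*γ2 - 2744/325*γ3 + 2058/325*γ4 - 5488/975*γ5 - 4116/325*γ6 — nothing changes along that direction, while (v - w)/2 changes sign, so v maps onto w.
Answer: -686/195*γ1 - 343/65*γ2 - 2744/325*γ3 + 2058/325*γ4 - 5488/975*γ5 - 4116/325*γ6


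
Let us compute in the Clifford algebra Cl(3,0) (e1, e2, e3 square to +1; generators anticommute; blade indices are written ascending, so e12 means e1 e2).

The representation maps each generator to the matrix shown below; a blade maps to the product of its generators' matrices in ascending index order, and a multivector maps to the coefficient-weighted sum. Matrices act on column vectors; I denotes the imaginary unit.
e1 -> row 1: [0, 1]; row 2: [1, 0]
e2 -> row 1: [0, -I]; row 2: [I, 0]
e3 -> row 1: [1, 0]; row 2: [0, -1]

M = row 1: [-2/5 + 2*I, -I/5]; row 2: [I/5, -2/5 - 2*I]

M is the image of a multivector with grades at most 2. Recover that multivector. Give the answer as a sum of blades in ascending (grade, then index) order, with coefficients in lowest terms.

Method: 1, rho(e1), rho(e2), rho(e3) form a trace-orthogonal basis of the 2x2 complex matrices (tr(X Y) = 2 if X = Y, else 0), so M = m0*1 + m1*rho(e1) + m2*rho(e2) + m3*rho(e3) with m0 = tr(M)/2 = -2/5, m1 = tr(M rho(e1))/2 = 0, m2 = tr(M rho(e2))/2 = 1/5, m3 = tr(M rho(e3))/2 = 2*I.
Multiplying table entries, the bivector images are rho(e12) = I*rho(e3), rho(e13) = -I*rho(e2), rho(e23) = I*rho(e1); with real blade coefficients the real parts of m0..m3 are the coefficients of 1, e1, e2, e3 and the imaginary parts give the bivectors (e23: Im m1, e13: -Im m2, e12: Im m3).
Answer: -2/5 + 1/5*e2 + 2*e12


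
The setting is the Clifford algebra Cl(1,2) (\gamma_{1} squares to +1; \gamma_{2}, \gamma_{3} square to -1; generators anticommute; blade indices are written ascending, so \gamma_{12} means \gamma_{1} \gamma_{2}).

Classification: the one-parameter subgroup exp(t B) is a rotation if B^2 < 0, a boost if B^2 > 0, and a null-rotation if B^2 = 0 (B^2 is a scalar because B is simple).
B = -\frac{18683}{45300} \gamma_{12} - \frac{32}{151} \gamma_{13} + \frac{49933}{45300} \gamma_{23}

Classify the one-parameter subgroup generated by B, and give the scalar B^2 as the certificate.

B^2 term by term: the squares give (-\frac{18683}{45300})^2*(\gamma_{12})^2 + (-\frac{32}{151})^2*(\gamma_{13})^2 + (\frac{49933}{45300})^2*(\gamma_{23})^2 = \frac{349054489}{2052090000}*(+1) + \frac{1024}{22801}*(+1) + \frac{2493304489}{2052090000}*(-1) = -1 (each basis 2-blade squares to minus the product of its generators' squares); cross terms between blades sharing an index anticommute and cancel. So B^2 = -1.
Answer: rotation, certificate B^2 = -1. Key observation: B^2 = -1 is a conjugation invariant, so its sign decides the class regardless of the surface form of B.


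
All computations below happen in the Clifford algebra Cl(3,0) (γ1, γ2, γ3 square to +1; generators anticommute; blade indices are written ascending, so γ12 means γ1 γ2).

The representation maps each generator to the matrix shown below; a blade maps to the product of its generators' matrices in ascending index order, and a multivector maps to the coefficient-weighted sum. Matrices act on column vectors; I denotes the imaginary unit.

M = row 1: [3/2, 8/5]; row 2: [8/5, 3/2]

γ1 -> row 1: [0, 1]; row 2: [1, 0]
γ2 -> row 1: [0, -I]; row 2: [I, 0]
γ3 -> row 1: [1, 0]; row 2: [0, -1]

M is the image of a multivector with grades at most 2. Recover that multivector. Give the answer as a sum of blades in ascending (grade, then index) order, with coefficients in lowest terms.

Method: 1, rho(γ1), rho(γ2), rho(γ3) form a trace-orthogonal basis of the 2x2 complex matrices (tr(X Y) = 2 if X = Y, else 0), so M = m0*1 + m1*rho(γ1) + m2*rho(γ2) + m3*rho(γ3) with m0 = tr(M)/2 = 3/2, m1 = tr(M rho(γ1))/2 = 8/5, m2 = tr(M rho(γ2))/2 = 0, m3 = tr(M rho(γ3))/2 = 0.
Multiplying table entries, the bivector images are rho(γ12) = I*rho(γ3), rho(γ13) = -I*rho(γ2), rho(γ23) = I*rho(γ1); with real blade coefficients the real parts of m0..m3 are the coefficients of 1, γ1, γ2, γ3 and the imaginary parts give the bivectors (γ23: Im m1, γ13: -Im m2, γ12: Im m3).
Answer: 3/2 + 8/5*γ1


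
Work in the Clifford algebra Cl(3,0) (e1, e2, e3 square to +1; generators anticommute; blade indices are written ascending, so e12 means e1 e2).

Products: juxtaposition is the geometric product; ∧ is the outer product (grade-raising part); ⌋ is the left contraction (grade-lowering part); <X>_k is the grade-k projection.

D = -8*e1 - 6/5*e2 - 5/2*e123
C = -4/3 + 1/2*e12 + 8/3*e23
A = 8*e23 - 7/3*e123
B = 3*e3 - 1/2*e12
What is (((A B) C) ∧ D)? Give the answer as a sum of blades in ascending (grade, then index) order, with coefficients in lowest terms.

step 1: 24*e2 - 7/6*e3 - 7*e12 + 4*e13
step 2: 7/2 - 12*e1 - 260/9*e2 + 590/9*e3 - 4/3*e12 - 24*e13 + 2*e23 - 7/12*e123
step 3: -28*e1 - 21/5*e2 - 9752/45*e12 + 4720/9*e13 + 236/3*e23 - 1071/20*e123
Answer: -28*e1 - 21/5*e2 - 9752/45*e12 + 4720/9*e13 + 236/3*e23 - 1071/20*e123


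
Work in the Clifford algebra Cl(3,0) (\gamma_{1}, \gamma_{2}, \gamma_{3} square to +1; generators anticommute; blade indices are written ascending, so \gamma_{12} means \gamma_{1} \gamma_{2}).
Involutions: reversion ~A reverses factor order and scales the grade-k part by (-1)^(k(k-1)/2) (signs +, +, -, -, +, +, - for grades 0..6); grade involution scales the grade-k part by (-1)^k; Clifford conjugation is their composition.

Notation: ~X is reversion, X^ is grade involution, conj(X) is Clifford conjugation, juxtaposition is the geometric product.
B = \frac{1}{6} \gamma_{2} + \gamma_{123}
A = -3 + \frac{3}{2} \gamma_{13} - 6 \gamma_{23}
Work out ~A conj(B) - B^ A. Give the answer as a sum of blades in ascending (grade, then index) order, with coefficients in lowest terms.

first term: -6 \gamma_{1} - \gamma_{2} + \gamma_{3} - \frac{13}{4} \gamma_{123}
second term: -6 \gamma_{1} - \gamma_{2} + \gamma_{3} + \frac{13}{4} \gamma_{123}
Answer: -\frac{13}{2} \gamma_{123}


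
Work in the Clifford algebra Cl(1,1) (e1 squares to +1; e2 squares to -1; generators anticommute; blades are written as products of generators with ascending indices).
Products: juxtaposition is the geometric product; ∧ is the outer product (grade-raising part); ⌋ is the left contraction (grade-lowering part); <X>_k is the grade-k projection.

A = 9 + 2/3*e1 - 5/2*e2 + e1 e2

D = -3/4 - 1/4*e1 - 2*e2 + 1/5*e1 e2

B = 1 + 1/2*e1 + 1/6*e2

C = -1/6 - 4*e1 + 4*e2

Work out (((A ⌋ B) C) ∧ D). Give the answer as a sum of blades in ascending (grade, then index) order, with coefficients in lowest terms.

step 1: 39/4 + 9/2*e1 + 3/2*e2
step 2: -205/8 - 159/4*e1 + 155/4*e2 + 24*e1 e2
step 3: 615/32 + 1159/32*e1 + 355/16*e2 + 1057/16*e1 e2
Answer: 615/32 + 1159/32*e1 + 355/16*e2 + 1057/16*e1 e2


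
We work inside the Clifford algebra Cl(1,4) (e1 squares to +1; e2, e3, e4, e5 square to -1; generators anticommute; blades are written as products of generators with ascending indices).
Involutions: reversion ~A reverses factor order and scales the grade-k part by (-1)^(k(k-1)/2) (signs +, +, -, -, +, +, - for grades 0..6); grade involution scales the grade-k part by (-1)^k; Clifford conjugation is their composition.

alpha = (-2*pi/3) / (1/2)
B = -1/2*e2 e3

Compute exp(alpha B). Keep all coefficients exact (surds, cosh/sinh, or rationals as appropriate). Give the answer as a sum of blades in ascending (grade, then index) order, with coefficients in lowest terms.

B^2 = (-1/2)^2*(e2 e3)^2 = 1/4*(-1) = -1/4 (a basis 2-blade squares to minus the product of its generators' squares).
B^2 = -1/4 — the negative square puts this in the circular regime; l = 1/2, alpha*l = -2*pi/3, so exp(alpha B) = cos(-2*pi/3) + (sin(-2*pi/3)/(1/2))*B = -1/2 + (-sqrt(3))*B.
Answer: -1/2 + sqrt(3)/2*e2 e3


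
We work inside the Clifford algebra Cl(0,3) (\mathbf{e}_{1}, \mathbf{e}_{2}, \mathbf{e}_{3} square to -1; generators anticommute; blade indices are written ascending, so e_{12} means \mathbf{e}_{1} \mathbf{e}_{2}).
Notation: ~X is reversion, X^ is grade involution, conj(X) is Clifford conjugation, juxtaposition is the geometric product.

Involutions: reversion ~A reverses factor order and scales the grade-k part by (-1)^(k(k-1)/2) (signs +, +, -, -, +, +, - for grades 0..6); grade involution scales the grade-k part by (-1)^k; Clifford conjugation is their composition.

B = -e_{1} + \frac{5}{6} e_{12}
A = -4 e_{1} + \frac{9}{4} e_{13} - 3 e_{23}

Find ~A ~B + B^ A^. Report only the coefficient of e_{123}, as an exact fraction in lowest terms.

first term: -4 - \frac{10}{3} e_{2} + \frac{9}{4} e_{3} - \frac{5}{2} e_{13} - \frac{15}{8} e_{23} - 3 e_{123}
second term: -4 + \frac{10}{3} e_{2} - \frac{9}{4} e_{3} + \frac{5}{2} e_{13} + \frac{15}{8} e_{23} - 3 e_{123}
Answer: -6


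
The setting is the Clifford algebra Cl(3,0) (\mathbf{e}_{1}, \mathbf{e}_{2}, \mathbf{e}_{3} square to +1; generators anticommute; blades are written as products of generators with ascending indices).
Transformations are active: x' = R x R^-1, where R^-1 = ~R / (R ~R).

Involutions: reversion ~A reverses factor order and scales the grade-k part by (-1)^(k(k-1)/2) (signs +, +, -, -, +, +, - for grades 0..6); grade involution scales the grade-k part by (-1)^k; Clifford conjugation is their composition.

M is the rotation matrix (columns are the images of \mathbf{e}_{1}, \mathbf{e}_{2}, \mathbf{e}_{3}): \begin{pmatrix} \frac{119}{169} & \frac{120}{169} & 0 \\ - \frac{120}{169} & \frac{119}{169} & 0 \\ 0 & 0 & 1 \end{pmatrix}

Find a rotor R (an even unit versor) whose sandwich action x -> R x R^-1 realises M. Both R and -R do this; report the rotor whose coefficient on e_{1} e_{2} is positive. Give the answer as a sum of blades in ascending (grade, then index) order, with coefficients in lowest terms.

Method: write R = a + b12*e_{1} e_{2} + b13*e_{1} e_{3} + b23*e_{2} e_{3} with a^2 + b12^2 + b13^2 + b23^2 = 1 (so R^-1 = ~R). Expanding the columns R e_j ~R gives tr M = 4a^2 - 1 and, from the antisymmetric part, M21 - M12 = -4a*b12, M13 - M31 = 4a*b13, M32 - M23 = -4a*b23.
Here tr M = \frac{407}{169}, so a^2 = (1 + tr M)/4 = \frac{144}{169} and a = ±\frac{12}{13}. Taking a = \frac{12}{13}: M21 - M12 = -\frac{240}{169}, M13 - M31 = 0, M32 - M23 = 0, giving b12 = \frac{5}{13}, b13 = 0, b23 = 0, i.e. R = \frac{12}{13} + \frac{5}{13} e_{1} e_{2}.
Its e_{1} e_{2} coefficient is already positive.
Answer: \frac{12}{13} + \frac{5}{13} e_{1} e_{2}. Key observation: the double cover Spin(3) -> SO(3) sends R and -R to the same matrix (trace \frac{407}{169} here), so the stated sign of the e_{1} e_{2} coefficient is what selects one sheet.


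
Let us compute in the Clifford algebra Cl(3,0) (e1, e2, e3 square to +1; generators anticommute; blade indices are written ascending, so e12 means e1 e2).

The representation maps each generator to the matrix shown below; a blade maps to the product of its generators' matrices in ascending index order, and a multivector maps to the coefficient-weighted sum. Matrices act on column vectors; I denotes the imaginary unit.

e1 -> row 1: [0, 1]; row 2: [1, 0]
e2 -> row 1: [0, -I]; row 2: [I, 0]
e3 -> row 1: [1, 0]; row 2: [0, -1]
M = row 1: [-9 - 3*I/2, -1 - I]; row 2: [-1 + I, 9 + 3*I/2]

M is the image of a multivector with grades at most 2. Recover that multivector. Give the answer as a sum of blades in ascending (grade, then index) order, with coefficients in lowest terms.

Method: 1, rho(e1), rho(e2), rho(e3) form a trace-orthogonal basis of the 2x2 complex matrices (tr(X Y) = 2 if X = Y, else 0), so M = m0*1 + m1*rho(e1) + m2*rho(e2) + m3*rho(e3) with m0 = tr(M)/2 = 0, m1 = tr(M rho(e1))/2 = -1, m2 = tr(M rho(e2))/2 = 1, m3 = tr(M rho(e3))/2 = -9 - 3*I/2.
Multiplying table entries, the bivector images are rho(e12) = I*rho(e3), rho(e13) = -I*rho(e2), rho(e23) = I*rho(e1); with real blade coefficients the real parts of m0..m3 are the coefficients of 1, e1, e2, e3 and the imaginary parts give the bivectors (e23: Im m1, e13: -Im m2, e12: Im m3).
Answer: -e1 + e2 - 9*e3 - 3/2*e12


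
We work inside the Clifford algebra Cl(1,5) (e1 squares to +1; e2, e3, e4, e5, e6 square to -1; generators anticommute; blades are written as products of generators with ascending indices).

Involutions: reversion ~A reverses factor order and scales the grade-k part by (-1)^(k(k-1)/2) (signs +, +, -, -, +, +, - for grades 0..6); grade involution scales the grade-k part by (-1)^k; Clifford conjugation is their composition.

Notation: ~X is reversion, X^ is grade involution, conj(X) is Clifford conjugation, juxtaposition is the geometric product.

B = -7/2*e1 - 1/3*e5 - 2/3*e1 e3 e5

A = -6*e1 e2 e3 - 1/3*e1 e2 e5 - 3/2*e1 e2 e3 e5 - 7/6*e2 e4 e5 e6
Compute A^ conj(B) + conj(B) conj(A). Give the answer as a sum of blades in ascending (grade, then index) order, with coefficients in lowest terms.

first term: e2 - 1/9*e1 e2 + 187/9*e2 e3 + 31/6*e2 e5 + 1/2*e1 e2 e3 + 21/4*e2 e3 e5 - 7/18*e2 e4 e6 + 2*e1 e2 e3 e5 - 7/9*e1 e2 e3 e4 e6 - 49/12*e1 e2 e4 e5 e6
second term: -e2 + 1/9*e1 e2 - 191/9*e2 e3 + 17/6*e2 e5 - 1/2*e1 e2 e3 - 21/4*e2 e3 e5 + 7/18*e2 e4 e6 + 2*e1 e2 e3 e5 + 7/9*e1 e2 e3 e4 e6 - 49/12*e1 e2 e4 e5 e6
Answer: -4/9*e2 e3 + 8*e2 e5 + 4*e1 e2 e3 e5 - 49/6*e1 e2 e4 e5 e6


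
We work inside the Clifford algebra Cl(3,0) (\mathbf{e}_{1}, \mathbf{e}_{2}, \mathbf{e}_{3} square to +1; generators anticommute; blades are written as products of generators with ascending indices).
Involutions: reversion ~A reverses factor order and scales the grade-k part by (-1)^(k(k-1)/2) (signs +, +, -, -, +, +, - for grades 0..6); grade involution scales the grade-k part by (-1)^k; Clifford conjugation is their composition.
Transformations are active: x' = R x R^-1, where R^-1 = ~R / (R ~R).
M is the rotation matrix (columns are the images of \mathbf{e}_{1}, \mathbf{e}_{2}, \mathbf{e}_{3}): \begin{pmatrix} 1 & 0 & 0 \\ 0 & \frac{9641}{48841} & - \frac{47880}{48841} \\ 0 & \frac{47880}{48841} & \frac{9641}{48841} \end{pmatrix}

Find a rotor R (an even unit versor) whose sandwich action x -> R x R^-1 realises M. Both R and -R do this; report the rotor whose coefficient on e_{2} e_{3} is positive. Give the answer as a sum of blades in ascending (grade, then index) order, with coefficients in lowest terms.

Method: write R = a + b12*e_{1} e_{2} + b13*e_{1} e_{3} + b23*e_{2} e_{3} with a^2 + b12^2 + b13^2 + b23^2 = 1 (so R^-1 = ~R). Expanding the columns R e_j ~R gives tr M = 4a^2 - 1 and, from the antisymmetric part, M21 - M12 = -4a*b12, M13 - M31 = 4a*b13, M32 - M23 = -4a*b23.
Here tr M = \frac{68123}{48841}, so a^2 = (1 + tr M)/4 = \frac{29241}{48841} and a = ±\frac{171}{221}. Taking a = \frac{171}{221}: M21 - M12 = 0, M13 - M31 = 0, M32 - M23 = \frac{95760}{48841}, giving b12 = 0, b13 = 0, b23 = -\frac{140}{221}, i.e. R = \frac{171}{221} - \frac{140}{221} e_{2} e_{3}.
Its e_{2} e_{3} coefficient is negative, so report the other preimage -R.
Answer: -\frac{171}{221} + \frac{140}{221} e_{2} e_{3}. Why the constraint matters: R and -R act identically through the sandwich — M has trace \frac{68123}{48841} either way — so only the sign condition on e_{2} e_{3} picks one of the two preimages.


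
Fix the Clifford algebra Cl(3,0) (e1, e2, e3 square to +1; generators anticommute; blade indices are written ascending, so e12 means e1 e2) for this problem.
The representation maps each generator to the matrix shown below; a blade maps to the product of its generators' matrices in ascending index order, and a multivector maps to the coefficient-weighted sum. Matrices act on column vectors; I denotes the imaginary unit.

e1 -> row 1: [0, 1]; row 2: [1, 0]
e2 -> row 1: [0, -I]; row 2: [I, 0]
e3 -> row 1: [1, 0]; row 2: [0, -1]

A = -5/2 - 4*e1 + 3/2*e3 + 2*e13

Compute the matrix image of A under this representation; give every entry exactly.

Bivector images (products of the table entries): rho(e13) = rho(e1)rho(e3) = row 1: [0, -1]; row 2: [1, 0].
M = (-5/2)*1 + (-4)*rho(e1) + (3/2)*rho(e3) + (2)*rho(e13), summed entrywise (1 is the identity matrix):
Answer: row 1: [-1, -6]; row 2: [-2, -4]


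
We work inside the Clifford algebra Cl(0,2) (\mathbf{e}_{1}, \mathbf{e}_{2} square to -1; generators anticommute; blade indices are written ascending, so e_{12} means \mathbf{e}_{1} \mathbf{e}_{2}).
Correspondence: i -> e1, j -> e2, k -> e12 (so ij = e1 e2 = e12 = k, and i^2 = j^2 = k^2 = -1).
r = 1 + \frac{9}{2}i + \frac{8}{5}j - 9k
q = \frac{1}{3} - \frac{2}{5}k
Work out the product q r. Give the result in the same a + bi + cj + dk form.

In blades: q = \frac{1}{3} - \frac{2}{5} e_{12}, r = 1 + \frac{9}{2} e_{1} + \frac{8}{5} e_{2} - 9 e_{12}.
Distribute q over r term by term (generator squares from the signature, products reordered to ascending indices): (\frac{1}{3})*r = \frac{1}{3} + \frac{3}{2} e_{1} + \frac{8}{15} e_{2} - 3 e_{12}; (-\frac{2}{5} e_{12})*r = -\frac{18}{5} + \frac{16}{25} e_{1} - \frac{9}{5} e_{2} - \frac{2}{5} e_{12}.
Sum: -\frac{49}{15} + \frac{107}{50} e_{1} - \frac{19}{15} e_{2} - \frac{17}{5} e_{12}; translating back through the correspondence:
Answer: -\frac{49}{15} + \frac{107}{50}i - \frac{19}{15}j - \frac{17}{5}k


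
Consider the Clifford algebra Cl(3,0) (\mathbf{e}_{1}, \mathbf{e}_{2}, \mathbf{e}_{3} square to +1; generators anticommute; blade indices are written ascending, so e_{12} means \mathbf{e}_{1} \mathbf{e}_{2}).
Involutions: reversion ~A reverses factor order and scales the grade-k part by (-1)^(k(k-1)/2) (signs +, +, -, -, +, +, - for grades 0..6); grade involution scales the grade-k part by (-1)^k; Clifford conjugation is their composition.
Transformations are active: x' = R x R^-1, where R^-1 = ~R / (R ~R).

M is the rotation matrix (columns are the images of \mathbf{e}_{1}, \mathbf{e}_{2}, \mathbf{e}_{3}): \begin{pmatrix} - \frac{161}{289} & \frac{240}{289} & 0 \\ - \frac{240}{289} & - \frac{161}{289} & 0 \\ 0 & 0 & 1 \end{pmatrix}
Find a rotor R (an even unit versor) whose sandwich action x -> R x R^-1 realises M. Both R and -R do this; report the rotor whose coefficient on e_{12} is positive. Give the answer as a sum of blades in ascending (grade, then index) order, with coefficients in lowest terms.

Method: write R = a + b12*e_{12} + b13*e_{13} + b23*e_{23} with a^2 + b12^2 + b13^2 + b23^2 = 1 (so R^-1 = ~R). Expanding the columns R e_j ~R gives tr M = 4a^2 - 1 and, from the antisymmetric part, M21 - M12 = -4a*b12, M13 - M31 = 4a*b13, M32 - M23 = -4a*b23.
Here tr M = -\frac{33}{289}, so a^2 = (1 + tr M)/4 = \frac{64}{289} and a = ±\frac{8}{17}. Taking a = \frac{8}{17}: M21 - M12 = -\frac{480}{289}, M13 - M31 = 0, M32 - M23 = 0, giving b12 = \frac{15}{17}, b13 = 0, b23 = 0, i.e. R = \frac{8}{17} + \frac{15}{17} e_{12}.
Its e_{12} coefficient is already positive.
Answer: \frac{8}{17} + \frac{15}{17} e_{12}. Recall the cover is two-to-one: with M of trace -\frac{33}{289}, both preimages act alike, and the stated e_{12} sign chooses the sheet.


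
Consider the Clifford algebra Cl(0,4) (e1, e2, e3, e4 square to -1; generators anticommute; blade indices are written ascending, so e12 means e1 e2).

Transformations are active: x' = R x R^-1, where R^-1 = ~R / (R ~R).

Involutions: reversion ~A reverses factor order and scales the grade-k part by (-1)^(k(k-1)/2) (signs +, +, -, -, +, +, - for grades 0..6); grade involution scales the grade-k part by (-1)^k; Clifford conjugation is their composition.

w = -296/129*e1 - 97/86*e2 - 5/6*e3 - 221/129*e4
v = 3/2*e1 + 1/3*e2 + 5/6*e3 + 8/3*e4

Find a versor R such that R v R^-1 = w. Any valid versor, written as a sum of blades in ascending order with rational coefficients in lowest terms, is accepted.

Since q(v) = q(w) = -61/6, the sum R = v + w = -205/258*e1 - 205/258*e2 + 41/43*e4 does the job whenever invertible.
Answer: -205/258*e1 - 205/258*e2 + 41/43*e4


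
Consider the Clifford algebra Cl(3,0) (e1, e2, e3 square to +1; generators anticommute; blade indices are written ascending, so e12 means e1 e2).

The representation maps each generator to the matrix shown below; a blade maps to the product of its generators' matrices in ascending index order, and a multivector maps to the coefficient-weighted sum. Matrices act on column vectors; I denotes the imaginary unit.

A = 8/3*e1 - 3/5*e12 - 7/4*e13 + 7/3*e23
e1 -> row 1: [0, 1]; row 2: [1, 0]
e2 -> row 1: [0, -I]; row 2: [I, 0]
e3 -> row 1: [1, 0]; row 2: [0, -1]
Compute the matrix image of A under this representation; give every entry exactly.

Bivector images (products of the table entries): rho(e12) = rho(e1)rho(e2) = row 1: [I, 0]; row 2: [0, -I]; rho(e13) = rho(e1)rho(e3) = row 1: [0, -1]; row 2: [1, 0]; rho(e23) = rho(e2)rho(e3) = row 1: [0, I]; row 2: [I, 0].
M = (8/3)*rho(e1) + (-3/5)*rho(e12) + (-7/4)*rho(e13) + (7/3)*rho(e23), summed entrywise:
Answer: row 1: [-3*I/5, 53/12 + 7*I/3]; row 2: [11/12 + 7*I/3, 3*I/5]


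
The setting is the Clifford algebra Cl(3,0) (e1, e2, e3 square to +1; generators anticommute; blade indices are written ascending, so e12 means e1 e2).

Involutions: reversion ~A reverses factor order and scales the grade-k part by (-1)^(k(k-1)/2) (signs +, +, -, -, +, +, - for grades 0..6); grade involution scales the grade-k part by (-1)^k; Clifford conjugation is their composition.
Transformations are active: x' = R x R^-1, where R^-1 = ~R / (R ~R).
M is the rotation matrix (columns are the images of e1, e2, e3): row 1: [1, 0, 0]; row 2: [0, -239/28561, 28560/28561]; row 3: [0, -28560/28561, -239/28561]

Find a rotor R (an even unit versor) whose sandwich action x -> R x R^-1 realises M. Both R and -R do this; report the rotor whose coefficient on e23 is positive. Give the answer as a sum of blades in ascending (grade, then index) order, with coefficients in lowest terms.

Method: write R = a + b12*e12 + b13*e13 + b23*e23 with a^2 + b12^2 + b13^2 + b23^2 = 1 (so R^-1 = ~R). Expanding the columns R e_j ~R gives tr M = 4a^2 - 1 and, from the antisymmetric part, M21 - M12 = -4a*b12, M13 - M31 = 4a*b13, M32 - M23 = -4a*b23.
Here tr M = 28083/28561, so a^2 = (1 + tr M)/4 = 14161/28561 and a = ±119/169. Taking a = 119/169: M21 - M12 = 0, M13 - M31 = 0, M32 - M23 = -57120/28561, giving b12 = 0, b13 = 0, b23 = 120/169, i.e. R = 119/169 + 120/169*e23.
Its e23 coefficient is already positive.
Answer: 119/169 + 120/169*e23. Sheet selection: the two-to-one cover makes ±R indistinguishable at the matrix level (trace 28083/28561), so uniqueness comes from the required sign on e23.


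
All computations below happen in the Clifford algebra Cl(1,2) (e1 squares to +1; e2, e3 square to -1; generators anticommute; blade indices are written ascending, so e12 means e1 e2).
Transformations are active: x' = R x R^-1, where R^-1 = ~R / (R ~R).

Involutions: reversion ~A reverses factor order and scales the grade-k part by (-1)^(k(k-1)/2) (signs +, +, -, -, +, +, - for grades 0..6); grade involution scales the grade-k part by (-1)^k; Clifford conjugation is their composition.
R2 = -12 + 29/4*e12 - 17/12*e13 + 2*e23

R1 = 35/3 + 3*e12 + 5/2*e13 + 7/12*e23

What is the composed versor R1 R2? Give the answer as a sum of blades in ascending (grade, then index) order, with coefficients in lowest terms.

Distribute over the terms of R1 (each basis-blade product reordered to ascending indices, repeated generators contracted through their squares):
(35/3) R2 = -140 + 1015/12*e12 - 595/36*e13 + 70/3*e23
(3*e12) R2 = 87/4 - 36*e12 - 6*e13 + 17/4*e23
(5/2*e13) R2 = -85/24 + 5*e12 - 30*e13 + 145/8*e23
(7/12*e23) R2 = -7/6 + 119/144*e12 + 203/48*e13 - 7*e23
Summing the partial products and collecting blades:
Answer: -2951/24 + 7835/144*e12 - 6955/144*e13 + 929/24*e23


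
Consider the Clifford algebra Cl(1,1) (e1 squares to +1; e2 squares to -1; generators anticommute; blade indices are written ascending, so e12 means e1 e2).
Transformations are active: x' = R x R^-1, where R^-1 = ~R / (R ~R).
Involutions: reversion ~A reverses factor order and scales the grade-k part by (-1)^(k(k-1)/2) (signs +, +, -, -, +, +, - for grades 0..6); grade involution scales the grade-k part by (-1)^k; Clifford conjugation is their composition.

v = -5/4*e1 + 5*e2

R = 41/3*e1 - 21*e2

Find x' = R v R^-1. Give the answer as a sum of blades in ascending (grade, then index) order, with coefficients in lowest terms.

~R = 41/3*e1 - 21*e2, and R ~R = -2288/9, so R^-1 = ~R / (-2288/9).
R v = 1055/12 + 505/12*e12
Answer: -37535/4576*e1 + 43585/4576*e2


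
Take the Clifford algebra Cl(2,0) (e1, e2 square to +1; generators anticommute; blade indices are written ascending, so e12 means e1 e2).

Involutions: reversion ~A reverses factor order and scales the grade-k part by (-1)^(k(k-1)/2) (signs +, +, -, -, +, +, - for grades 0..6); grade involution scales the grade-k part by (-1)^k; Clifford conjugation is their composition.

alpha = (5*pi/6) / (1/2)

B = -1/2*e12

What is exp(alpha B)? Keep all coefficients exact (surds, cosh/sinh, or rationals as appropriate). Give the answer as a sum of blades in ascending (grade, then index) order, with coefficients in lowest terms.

B^2 = (-1/2)^2*(e12)^2 = 1/4*(-1) = -1/4 (a basis 2-blade squares to minus the product of its generators' squares).
B^2 = -1/4 — a negative square means the series sums to a rotation: l = 1/2, alpha*l = 5*pi/6, so exp(alpha B) = cos(5*pi/6) + (sin(5*pi/6)/(1/2))*B = -sqrt(3)/2 + (1)*B.
Answer: -sqrt(3)/2 - 1/2*e12
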